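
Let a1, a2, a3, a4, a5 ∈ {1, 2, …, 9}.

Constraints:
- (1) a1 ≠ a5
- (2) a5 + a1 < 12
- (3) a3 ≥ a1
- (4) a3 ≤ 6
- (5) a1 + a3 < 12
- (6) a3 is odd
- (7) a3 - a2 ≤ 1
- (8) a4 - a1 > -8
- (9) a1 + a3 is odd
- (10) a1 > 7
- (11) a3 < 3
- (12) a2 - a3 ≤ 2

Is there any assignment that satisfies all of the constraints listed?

Unsatisfiable

From constraint 10: a1 ≥ 8. From constraints 3 and 4: a1 ≤ a3 and a3 ≤ 6, so a1 ≤ 6. But 6 < 8, so no value of a1 works.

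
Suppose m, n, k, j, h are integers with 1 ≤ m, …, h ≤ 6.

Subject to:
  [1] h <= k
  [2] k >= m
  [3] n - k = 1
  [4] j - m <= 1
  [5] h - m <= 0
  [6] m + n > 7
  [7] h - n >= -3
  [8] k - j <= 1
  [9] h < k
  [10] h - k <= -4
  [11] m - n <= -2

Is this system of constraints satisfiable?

Unsatisfiable

Constraints 4, 7, 8, 10, and 11 give j − k ≥ -1, k − h ≥ 4, h − n ≥ -3, n − m ≥ 2, m − j ≥ -1.
Adding all 5 inequalities: the left sides telescope to 0, and the right sides sum to (-1) + 4 + (-3) + 2 + (-1) = 1. So 0 ≥ 1, which is false.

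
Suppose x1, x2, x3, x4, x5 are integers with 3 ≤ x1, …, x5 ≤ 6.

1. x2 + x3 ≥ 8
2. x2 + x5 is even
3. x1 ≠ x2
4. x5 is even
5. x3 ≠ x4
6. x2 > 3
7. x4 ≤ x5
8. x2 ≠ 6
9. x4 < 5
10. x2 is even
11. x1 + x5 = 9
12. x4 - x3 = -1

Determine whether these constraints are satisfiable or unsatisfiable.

The assignment x1 = 5, x2 = 4, x3 = 4, x4 = 3, x5 = 4 works:
  constraint 1 holds since x2 + x3 = 8.
  constraint 11 holds since x1 + x5 = 9.
The rest check out directly.

Satisfiable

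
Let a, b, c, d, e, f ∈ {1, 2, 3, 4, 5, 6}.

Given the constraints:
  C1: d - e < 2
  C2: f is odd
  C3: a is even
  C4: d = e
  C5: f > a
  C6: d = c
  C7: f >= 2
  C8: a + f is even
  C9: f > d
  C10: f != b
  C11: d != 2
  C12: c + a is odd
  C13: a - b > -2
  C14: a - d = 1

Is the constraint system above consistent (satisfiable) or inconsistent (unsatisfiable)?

Constraint 3 makes a even and constraint 2 makes f odd, so a + f must be odd. Constraint 8 says a + f is even — contradiction.

Unsatisfiable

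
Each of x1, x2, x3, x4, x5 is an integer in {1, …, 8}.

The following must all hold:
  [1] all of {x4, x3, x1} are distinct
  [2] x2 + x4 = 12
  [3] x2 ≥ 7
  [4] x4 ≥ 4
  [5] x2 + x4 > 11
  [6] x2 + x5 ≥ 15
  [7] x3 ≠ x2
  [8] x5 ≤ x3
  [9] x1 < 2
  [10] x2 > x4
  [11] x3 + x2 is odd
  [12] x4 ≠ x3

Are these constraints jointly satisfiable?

Setting (x1, x2, x3, x4, x5) = (1, 8, 7, 4, 7) satisfies everything: constraint 2: x2 + x4 = 12; constraint 5: x2 + x4 = 12, and the others follow.

Satisfiable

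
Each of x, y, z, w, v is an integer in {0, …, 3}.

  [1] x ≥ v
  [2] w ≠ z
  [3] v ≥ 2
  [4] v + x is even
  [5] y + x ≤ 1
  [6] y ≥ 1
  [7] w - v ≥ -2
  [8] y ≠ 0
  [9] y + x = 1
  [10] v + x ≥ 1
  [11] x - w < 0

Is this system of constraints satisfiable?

From constraint 6: y ≥ 1. From constraints 1 and 3: x ≥ v ≥ 2. Hence y + x ≥ 3. But constraint 5 requires y + x ≤ 1, and 1 < 3. Contradiction.

Unsatisfiable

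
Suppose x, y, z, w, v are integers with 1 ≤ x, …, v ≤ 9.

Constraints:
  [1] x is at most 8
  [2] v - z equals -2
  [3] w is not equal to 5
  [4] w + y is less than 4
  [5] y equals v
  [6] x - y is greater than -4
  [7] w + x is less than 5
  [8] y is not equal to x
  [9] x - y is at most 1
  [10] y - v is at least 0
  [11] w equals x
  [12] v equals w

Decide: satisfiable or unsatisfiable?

From constraints 5, 11, and 12, y = v = w = x, so y = x. But constraint 8 says y ≠ x. Contradiction.

Unsatisfiable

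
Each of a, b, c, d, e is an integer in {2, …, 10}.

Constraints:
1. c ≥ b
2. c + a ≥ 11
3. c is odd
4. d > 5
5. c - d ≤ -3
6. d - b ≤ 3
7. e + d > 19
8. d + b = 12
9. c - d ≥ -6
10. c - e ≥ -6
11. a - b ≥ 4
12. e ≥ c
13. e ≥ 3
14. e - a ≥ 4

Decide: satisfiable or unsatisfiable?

Unsatisfiable

Constraints 5, 6, 10, 11, and 14 give b − d ≥ -3, d − c ≥ 3, c − e ≥ -6, e − a ≥ 4, a − b ≥ 4.
Adding all 5 inequalities: the left sides telescope to 0, and the right sides sum to (-3) + 3 + (-6) + 4 + 4 = 2. So 0 ≥ 2, which is false.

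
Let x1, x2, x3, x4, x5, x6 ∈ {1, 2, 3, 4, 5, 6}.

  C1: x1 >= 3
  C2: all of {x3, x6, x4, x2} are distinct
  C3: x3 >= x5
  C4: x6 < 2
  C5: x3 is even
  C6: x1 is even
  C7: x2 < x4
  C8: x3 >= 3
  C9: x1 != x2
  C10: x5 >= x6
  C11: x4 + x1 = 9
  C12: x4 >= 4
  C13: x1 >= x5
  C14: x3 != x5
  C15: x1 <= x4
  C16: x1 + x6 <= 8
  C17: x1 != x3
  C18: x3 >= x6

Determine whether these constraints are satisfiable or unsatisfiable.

Try x1 = 4, x2 = 3, x3 = 6, x4 = 5, x5 = 4, x6 = 1.
Check constraint 11: x4 + x1 = 9; constraint 16: x1 + x6 = 5. The remaining constraints are straightforward to verify.

Satisfiable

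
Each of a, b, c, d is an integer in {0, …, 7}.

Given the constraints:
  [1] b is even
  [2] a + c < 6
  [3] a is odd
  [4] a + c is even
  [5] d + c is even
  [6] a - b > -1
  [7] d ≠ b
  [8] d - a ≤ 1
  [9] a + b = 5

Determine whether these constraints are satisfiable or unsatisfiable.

Try a = 3, b = 2, c = 1, d = 1.
Check constraint 2: a + c = 4; constraint 6: a - b = 1. The remaining constraints are straightforward to verify.

Satisfiable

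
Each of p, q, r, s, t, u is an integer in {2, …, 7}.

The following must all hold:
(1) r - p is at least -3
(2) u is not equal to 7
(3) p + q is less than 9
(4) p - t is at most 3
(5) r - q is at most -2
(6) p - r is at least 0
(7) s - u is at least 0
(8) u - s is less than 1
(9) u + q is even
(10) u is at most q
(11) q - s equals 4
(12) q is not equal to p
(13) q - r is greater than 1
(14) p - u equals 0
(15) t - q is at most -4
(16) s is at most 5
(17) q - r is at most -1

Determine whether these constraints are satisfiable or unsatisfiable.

Constraints 4, 6, 15, and 17 give r − q ≥ 1, q − t ≥ 4, t − p ≥ -3, p − r ≥ 0.
Adding all 4 inequalities: the left sides telescope to 0, and the right sides sum to 1 + 4 + (-3) + 0 = 2. So 0 ≥ 2, which is false.

Unsatisfiable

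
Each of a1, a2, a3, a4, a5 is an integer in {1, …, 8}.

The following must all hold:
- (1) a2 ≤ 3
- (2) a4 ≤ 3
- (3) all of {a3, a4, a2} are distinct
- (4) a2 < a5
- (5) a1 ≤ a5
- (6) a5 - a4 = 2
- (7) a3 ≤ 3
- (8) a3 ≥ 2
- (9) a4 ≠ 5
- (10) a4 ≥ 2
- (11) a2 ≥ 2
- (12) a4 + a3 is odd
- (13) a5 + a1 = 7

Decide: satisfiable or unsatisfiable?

Constraints 1, 2, 7, 8, 10, and 11 confine each of a3, a4, a2 to the 2 values {2, 3}.
Constraint 3 requires all 3 of them to be distinct, but only 2 values are available — impossible by the pigeonhole principle.

Unsatisfiable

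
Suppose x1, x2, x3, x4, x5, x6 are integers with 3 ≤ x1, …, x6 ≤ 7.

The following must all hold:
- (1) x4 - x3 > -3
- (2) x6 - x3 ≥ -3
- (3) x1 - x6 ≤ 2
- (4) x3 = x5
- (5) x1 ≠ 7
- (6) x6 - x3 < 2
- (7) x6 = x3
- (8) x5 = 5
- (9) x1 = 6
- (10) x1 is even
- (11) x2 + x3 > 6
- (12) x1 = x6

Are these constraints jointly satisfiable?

Constraint 9 fixes x1 = 6 and constraint 8 fixes x5 = 5. Constraints 4, 7, and 12 give x1 = x6 = x3 = x5, so x1 = x5. But 6 ≠ 5 — contradiction.

Unsatisfiable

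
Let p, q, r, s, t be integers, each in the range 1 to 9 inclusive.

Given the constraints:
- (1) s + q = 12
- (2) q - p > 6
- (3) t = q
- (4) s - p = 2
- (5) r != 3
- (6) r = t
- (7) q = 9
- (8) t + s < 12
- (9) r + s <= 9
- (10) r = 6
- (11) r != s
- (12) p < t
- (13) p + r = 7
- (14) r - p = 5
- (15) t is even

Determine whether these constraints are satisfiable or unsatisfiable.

Constraint 10 fixes r = 6 and constraint 7 fixes q = 9. Constraints 3 and 6 give r = t = q, so r = q. But 6 ≠ 9 — contradiction.

Unsatisfiable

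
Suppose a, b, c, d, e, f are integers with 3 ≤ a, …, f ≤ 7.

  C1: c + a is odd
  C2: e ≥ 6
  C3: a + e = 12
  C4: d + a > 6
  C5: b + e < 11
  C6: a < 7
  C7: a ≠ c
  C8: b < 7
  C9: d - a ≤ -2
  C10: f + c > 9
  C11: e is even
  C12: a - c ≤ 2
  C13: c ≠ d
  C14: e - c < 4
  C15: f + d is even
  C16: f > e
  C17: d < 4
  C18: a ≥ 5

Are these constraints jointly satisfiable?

The assignment a = 6, b = 4, c = 5, d = 3, e = 6, f = 7 works:
  constraint 3 holds since a + e = 12.
  constraint 4 holds since d + a = 9.
The rest check out directly.

Satisfiable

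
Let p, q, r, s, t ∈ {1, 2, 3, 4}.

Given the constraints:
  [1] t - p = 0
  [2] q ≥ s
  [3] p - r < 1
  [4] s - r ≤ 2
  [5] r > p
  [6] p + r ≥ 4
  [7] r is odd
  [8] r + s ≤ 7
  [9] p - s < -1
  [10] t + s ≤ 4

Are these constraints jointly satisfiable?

Setting (p, q, r, s, t) = (1, 4, 3, 3, 1) satisfies everything: constraint 1: t - p = 0; constraint 3: p - r = -2, and the others follow.

Satisfiable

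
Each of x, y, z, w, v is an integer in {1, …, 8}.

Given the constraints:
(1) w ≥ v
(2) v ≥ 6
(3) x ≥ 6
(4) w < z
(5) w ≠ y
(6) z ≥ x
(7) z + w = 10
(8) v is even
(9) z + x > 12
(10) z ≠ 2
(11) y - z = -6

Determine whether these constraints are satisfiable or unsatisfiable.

From constraints 3 and 6: z ≥ x ≥ 6. From constraints 1 and 2: w ≥ v ≥ 6. Hence z + w ≥ 12. But constraint 7 requires z + w = 10, and 10 < 12. Contradiction.

Unsatisfiable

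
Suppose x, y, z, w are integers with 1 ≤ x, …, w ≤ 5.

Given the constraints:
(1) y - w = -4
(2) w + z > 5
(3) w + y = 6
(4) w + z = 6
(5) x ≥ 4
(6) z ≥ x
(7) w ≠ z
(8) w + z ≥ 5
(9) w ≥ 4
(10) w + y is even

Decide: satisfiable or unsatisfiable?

From constraint 9: w ≥ 4. From constraints 5 and 6: z ≥ x ≥ 4. Hence w + z ≥ 8. But constraint 4 requires w + z = 6, and 6 < 8. Contradiction.

Unsatisfiable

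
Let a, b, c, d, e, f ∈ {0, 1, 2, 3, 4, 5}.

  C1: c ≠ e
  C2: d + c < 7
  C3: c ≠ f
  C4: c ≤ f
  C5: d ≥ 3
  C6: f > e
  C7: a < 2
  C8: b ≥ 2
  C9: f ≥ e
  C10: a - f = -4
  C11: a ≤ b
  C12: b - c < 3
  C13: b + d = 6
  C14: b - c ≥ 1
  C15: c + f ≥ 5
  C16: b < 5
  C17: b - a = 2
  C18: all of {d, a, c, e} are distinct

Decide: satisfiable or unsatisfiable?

Satisfiable

Try a = 0, b = 2, c = 1, d = 4, e = 2, f = 4.
Check constraint 2: d + c = 5; constraint 10: a - f = -4; constraint 12: b - c = 1. The remaining constraints are straightforward to verify.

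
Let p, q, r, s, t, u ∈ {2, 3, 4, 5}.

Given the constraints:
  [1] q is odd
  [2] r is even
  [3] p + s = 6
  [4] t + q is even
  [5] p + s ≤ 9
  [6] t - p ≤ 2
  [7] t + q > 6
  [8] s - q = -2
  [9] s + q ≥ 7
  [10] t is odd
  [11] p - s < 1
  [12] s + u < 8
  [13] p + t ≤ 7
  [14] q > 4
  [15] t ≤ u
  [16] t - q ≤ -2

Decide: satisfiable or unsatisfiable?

Setting (p, q, r, s, t, u) = (3, 5, 2, 3, 3, 3) satisfies everything: constraint 3: p + s = 6; constraint 5: p + s = 6, and the others follow.

Satisfiable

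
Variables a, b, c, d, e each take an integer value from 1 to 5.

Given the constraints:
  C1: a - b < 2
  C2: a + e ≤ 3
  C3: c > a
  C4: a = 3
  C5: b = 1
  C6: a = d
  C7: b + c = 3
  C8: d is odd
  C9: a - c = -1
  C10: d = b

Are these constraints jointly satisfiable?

Constraint 4 fixes a = 3 and constraint 5 fixes b = 1. Constraints 6 and 10 give a = d = b, so a = b. But 3 ≠ 1 — contradiction.

Unsatisfiable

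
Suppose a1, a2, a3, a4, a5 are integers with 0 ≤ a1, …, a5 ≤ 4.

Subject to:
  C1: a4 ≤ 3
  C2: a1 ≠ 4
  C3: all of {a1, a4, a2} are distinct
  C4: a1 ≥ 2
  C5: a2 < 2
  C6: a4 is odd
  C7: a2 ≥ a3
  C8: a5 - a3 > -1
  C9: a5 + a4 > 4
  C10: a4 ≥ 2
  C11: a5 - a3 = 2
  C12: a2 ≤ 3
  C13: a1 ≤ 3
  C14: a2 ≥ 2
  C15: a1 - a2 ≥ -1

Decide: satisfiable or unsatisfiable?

Constraints 1, 4, 10, 12, 13, and 14 confine each of a1, a4, a2 to the 2 values {2, 3}.
Constraint 3 requires all 3 of them to be distinct, but only 2 values are available — impossible by the pigeonhole principle.

Unsatisfiable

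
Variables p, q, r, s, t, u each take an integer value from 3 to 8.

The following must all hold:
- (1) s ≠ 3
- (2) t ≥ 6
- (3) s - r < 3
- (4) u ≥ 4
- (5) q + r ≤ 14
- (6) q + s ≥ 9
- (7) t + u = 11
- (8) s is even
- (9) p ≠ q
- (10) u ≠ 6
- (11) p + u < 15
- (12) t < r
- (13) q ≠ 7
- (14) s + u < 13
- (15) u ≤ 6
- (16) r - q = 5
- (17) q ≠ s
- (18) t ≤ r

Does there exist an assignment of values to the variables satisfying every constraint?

Satisfiable

One satisfying assignment is p = 8, q = 3, r = 8, s = 8, t = 7, u = 4.
For the less obvious constraints — constraint 3: s - r = 0; constraint 5: q + r = 11; constraint 6: q + s = 11 — and the others hold by inspection.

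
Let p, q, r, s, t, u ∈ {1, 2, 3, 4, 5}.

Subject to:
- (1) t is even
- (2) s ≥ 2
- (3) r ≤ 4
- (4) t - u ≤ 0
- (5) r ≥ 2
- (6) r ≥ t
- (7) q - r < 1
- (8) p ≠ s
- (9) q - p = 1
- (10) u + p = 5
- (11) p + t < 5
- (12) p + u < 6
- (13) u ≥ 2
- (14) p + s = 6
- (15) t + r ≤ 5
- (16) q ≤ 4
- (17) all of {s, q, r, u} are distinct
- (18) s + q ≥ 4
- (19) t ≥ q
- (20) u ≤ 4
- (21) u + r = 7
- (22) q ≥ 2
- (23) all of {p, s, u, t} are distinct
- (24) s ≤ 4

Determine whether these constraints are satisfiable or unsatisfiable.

Constraints 2, 3, 5, 13, 16, 20, 22, and 24 confine each of s, q, r, u to the 3 values {2, …, 4}.
Constraint 17 requires all 4 of them to be distinct, but only 3 values are available — impossible by the pigeonhole principle.

Unsatisfiable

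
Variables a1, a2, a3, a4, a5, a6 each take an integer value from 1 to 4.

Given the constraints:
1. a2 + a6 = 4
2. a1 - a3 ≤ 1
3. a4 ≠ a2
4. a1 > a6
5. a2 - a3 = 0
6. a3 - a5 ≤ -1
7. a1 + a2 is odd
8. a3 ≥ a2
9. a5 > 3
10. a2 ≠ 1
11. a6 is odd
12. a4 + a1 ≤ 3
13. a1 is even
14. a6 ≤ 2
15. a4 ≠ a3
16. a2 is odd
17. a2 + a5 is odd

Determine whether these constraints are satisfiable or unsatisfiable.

Setting (a1, a2, a3, a4, a5, a6) = (2, 3, 3, 1, 4, 1) satisfies everything: constraint 1: a2 + a6 = 4; constraint 2: a1 - a3 = -1, and the others follow.

Satisfiable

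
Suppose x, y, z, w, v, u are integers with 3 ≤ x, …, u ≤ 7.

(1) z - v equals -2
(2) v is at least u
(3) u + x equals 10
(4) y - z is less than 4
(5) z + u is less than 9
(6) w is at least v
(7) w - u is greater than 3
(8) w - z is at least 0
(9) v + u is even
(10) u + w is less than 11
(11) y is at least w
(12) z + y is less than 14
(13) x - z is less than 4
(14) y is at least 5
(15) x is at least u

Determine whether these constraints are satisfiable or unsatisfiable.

One satisfying assignment is x = 7, y = 7, z = 5, w = 7, v = 7, u = 3.
For the less obvious constraints — constraint 1: z - v = -2; constraint 3: u + x = 10; constraint 4: y - z = 2 — and the others hold by inspection.

Satisfiable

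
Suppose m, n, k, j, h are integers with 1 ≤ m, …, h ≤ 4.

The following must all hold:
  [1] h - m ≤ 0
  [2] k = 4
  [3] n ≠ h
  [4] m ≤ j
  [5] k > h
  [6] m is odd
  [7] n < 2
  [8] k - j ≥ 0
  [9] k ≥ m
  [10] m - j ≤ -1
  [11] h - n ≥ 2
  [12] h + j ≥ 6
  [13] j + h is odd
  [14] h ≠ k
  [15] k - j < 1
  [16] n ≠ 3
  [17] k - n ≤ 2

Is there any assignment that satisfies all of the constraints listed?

Unsatisfiable

Constraints 1, 8, 10, 11, and 17 give j − m ≥ 1, m − h ≥ 0, h − n ≥ 2, n − k ≥ -2, k − j ≥ 0.
Adding all 5 inequalities: the left sides telescope to 0, and the right sides sum to 1 + 0 + 2 + (-2) + 0 = 1. So 0 ≥ 1, which is false.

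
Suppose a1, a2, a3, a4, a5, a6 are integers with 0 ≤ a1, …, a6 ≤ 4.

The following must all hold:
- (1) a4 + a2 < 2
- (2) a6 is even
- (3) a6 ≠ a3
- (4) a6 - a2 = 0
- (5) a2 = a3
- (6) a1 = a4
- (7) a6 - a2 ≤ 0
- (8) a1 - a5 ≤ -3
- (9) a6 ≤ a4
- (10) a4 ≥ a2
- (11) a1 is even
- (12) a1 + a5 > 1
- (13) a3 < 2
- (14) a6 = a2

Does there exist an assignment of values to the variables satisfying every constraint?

From constraints 5 and 14, a6 = a2 = a3, so a6 = a3. But constraint 3 says a6 ≠ a3. Contradiction.

Unsatisfiable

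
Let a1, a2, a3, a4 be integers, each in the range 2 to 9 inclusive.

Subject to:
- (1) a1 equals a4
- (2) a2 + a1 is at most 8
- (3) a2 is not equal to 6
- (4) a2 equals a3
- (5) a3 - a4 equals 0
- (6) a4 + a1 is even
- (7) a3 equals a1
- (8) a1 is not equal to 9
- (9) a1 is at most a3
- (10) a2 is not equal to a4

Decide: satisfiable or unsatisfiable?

Unsatisfiable

From constraints 1, 4, and 7, a2 = a3 = a1 = a4, so a2 = a4. But constraint 10 says a2 ≠ a4. Contradiction.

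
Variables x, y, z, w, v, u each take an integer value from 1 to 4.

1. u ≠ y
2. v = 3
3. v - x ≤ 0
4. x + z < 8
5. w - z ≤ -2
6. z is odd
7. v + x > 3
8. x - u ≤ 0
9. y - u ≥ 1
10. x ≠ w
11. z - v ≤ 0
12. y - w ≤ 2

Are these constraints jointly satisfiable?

Constraints 3, 5, 8, 9, 11, and 12 give z − w ≥ 2, w − y ≥ -2, y − u ≥ 1, u − x ≥ 0, x − v ≥ 0, v − z ≥ 0.
Adding all 6 inequalities: the left sides telescope to 0, and the right sides sum to 2 + (-2) + 1 + 0 + 0 + 0 = 1. So 0 ≥ 1, which is false.

Unsatisfiable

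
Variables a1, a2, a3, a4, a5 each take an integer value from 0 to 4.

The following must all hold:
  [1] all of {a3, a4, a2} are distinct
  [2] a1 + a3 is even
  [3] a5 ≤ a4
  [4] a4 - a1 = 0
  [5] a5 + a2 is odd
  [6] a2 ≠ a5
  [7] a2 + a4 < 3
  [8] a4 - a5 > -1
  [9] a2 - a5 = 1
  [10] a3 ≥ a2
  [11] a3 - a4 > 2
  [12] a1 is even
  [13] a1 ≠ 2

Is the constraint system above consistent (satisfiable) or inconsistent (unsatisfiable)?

The assignment a1 = 0, a2 = 1, a3 = 4, a4 = 0, a5 = 0 works:
  constraint 4 holds since a4 - a1 = 0.
  constraint 7 holds since a2 + a4 = 1.
  constraint 8 holds since a4 - a5 = 0.
The rest check out directly.

Satisfiable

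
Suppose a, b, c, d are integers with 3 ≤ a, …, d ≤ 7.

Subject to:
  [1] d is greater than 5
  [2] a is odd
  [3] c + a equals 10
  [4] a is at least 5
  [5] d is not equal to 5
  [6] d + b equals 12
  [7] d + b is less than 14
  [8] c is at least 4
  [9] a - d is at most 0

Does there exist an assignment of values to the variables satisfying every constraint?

One satisfying assignment is a = 5, b = 5, c = 5, d = 7.
For the less obvious constraints — constraint 3: c + a = 10; constraint 6: d + b = 12 — and the others hold by inspection.

Satisfiable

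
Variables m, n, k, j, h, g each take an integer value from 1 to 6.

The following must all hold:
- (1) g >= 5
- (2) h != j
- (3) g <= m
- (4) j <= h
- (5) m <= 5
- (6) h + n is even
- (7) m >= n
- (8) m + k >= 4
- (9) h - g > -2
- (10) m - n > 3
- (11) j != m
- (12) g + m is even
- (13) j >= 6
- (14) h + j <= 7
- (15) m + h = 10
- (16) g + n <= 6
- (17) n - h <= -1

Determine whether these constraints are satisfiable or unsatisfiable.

From constraints 1 and 3: m ≥ g ≥ 5. From constraints 4 and 13: h ≥ j ≥ 6. Hence m + h ≥ 11. But constraint 15 requires m + h = 10, and 10 < 11. Contradiction.

Unsatisfiable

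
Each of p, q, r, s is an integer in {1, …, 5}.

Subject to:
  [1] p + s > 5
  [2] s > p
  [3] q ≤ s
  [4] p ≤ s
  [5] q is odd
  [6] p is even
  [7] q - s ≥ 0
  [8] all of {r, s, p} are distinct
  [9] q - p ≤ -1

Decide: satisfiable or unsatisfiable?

Unsatisfiable

Constraints 4, 7, and 9 give p ≤ s, s ≤ q, q < p. Chaining: p ≤ s ≤ q < p, which forces p < p — impossible.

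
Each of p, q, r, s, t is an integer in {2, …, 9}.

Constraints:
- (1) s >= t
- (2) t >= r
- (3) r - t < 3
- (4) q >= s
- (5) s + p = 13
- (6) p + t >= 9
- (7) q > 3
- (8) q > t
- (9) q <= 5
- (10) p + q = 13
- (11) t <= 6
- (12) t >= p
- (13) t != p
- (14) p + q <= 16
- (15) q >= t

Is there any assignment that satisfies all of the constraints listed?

From constraints 4 and 9: s ≤ q ≤ 5. From constraints 11 and 12: p ≤ t ≤ 6. Hence s + p ≤ 11. But constraint 5 requires s + p = 13, and 13 > 11. Contradiction.

Unsatisfiable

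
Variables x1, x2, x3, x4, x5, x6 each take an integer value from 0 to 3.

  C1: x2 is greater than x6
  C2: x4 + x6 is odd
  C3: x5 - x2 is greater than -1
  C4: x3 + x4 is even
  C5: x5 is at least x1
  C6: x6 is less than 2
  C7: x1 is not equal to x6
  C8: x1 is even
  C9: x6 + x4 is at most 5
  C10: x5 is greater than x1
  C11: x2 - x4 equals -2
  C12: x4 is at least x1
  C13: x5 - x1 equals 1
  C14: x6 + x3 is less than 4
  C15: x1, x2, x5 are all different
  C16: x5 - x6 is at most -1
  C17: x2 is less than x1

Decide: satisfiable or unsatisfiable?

Unsatisfiable

Constraints 1, 10, 16, and 17 give x1 < x5, x5 < x6, x6 < x2, x2 < x1. Chaining: x1 < x5 < x6 < x2 < x1, which forces x1 < x1 — impossible.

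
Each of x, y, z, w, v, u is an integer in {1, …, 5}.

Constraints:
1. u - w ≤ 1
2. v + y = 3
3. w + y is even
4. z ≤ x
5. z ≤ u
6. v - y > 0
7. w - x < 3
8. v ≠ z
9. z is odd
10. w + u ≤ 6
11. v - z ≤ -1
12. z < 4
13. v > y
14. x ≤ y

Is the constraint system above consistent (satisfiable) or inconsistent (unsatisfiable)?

Unsatisfiable

Constraints 4, 6, 11, and 14 give z ≤ x, x ≤ y, y < v, v < z. Chaining: z ≤ x ≤ y < v < z, which forces z < z — impossible.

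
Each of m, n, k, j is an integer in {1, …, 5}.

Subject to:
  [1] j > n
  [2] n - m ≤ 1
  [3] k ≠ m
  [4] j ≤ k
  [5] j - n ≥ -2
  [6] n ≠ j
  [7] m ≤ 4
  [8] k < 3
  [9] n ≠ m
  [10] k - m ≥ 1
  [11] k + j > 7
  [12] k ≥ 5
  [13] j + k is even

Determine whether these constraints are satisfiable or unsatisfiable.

From constraint 12: k ≥ 5. From constraint 8: k ≤ 2. But 2 < 5, so no value of k works.

Unsatisfiable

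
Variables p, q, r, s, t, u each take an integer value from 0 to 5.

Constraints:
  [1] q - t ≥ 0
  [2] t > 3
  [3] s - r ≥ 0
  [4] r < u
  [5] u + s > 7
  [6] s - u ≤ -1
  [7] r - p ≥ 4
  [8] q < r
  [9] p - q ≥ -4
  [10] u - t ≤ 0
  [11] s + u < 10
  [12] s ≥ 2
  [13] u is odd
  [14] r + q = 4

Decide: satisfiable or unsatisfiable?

Unsatisfiable

Constraints 1, 3, 6, 7, 9, and 10 give u − s ≥ 1, s − r ≥ 0, r − p ≥ 4, p − q ≥ -4, q − t ≥ 0, t − u ≥ 0.
Adding all 6 inequalities: the left sides telescope to 0, and the right sides sum to 1 + 0 + 4 + (-4) + 0 + 0 = 1. So 0 ≥ 1, which is false.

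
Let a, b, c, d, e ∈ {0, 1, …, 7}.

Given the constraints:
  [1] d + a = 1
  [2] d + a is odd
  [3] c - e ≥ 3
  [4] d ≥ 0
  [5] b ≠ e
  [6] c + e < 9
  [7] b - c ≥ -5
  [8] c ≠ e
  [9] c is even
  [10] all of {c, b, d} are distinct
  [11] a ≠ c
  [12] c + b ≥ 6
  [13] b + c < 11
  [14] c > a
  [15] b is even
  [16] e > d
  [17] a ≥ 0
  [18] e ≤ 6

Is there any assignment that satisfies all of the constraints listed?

Try a = 1, b = 2, c = 6, d = 0, e = 1.
Check constraint 1: d + a = 1; constraint 3: c - e = 5. The remaining constraints are straightforward to verify.

Satisfiable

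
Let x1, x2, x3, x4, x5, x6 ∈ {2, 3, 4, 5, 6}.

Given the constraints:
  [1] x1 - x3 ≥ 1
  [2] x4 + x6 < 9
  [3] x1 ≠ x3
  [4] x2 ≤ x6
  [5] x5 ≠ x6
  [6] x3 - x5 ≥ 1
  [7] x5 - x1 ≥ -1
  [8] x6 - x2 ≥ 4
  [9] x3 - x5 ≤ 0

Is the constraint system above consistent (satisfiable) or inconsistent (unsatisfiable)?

Constraints 1, 6, and 7 give x1 − x3 ≥ 1, x3 − x5 ≥ 1, x5 − x1 ≥ -1.
Adding all 3 inequalities: the left sides telescope to 0, and the right sides sum to 1 + 1 + (-1) = 1. So 0 ≥ 1, which is false.

Unsatisfiable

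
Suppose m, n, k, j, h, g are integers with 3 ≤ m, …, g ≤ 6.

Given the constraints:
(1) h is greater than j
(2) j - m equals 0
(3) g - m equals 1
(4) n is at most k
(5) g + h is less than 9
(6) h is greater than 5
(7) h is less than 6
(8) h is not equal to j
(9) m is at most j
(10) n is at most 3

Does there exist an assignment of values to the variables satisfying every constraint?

From constraint 6: h ≥ 6. From constraint 7: h ≤ 5. But 5 < 6, so no value of h works.

Unsatisfiable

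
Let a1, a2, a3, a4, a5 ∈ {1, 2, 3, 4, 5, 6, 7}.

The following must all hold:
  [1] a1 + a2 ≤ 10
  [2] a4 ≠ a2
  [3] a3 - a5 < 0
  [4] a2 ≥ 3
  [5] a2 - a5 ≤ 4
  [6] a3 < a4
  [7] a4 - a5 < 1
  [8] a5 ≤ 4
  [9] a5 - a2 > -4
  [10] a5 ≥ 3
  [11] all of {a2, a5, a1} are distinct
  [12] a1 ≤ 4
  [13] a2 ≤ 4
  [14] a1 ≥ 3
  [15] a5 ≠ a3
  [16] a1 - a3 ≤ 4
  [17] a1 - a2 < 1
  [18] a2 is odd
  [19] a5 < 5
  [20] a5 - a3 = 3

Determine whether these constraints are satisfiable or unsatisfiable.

Constraints 4, 8, 10, 12, 13, and 14 confine each of a2, a5, a1 to the 2 values {3, 4}.
Constraint 11 requires all 3 of them to be distinct, but only 2 values are available — impossible by the pigeonhole principle.

Unsatisfiable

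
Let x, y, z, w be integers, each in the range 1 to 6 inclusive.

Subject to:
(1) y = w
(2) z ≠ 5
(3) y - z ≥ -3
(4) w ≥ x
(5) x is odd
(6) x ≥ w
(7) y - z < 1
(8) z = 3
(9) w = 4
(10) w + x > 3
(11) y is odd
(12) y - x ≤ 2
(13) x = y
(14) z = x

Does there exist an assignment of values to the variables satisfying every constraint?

Constraint 8 fixes z = 3 and constraint 9 fixes w = 4. Constraints 1, 13, and 14 give z = x = y = w, so z = w. But 3 ≠ 4 — contradiction.

Unsatisfiable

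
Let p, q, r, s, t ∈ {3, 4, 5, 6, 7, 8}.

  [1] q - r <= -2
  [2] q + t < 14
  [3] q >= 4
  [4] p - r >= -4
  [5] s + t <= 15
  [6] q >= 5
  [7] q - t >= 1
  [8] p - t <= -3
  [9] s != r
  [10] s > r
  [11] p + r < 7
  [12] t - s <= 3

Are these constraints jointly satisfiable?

Constraints 1, 4, 7, and 8 give q − t ≥ 1, t − p ≥ 3, p − r ≥ -4, r − q ≥ 2.
Adding all 4 inequalities: the left sides telescope to 0, and the right sides sum to 1 + 3 + (-4) + 2 = 2. So 0 ≥ 2, which is false.

Unsatisfiable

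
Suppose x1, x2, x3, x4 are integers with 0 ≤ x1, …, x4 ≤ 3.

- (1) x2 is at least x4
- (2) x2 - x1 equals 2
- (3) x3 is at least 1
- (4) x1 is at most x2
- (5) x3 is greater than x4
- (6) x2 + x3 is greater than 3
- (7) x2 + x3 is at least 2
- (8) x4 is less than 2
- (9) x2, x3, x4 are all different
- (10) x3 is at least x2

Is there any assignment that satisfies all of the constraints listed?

One satisfying assignment is x1 = 0, x2 = 2, x3 = 3, x4 = 1.
For the less obvious constraints — constraint 2: x2 - x1 = 2; constraint 6: x2 + x3 = 5; constraint 7: x2 + x3 = 5 — and the others hold by inspection.

Satisfiable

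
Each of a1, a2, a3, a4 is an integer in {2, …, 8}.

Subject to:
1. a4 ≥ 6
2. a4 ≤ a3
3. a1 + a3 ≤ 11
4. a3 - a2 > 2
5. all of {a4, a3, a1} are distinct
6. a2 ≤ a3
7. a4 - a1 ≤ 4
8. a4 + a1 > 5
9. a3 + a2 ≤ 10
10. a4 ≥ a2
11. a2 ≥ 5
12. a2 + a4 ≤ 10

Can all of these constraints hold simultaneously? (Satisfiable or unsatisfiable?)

From constraints 1 and 2: a3 ≥ a4 ≥ 6. From constraint 11: a2 ≥ 5. Hence a3 + a2 ≥ 11. But constraint 9 requires a3 + a2 ≤ 10, and 10 < 11. Contradiction.

Unsatisfiable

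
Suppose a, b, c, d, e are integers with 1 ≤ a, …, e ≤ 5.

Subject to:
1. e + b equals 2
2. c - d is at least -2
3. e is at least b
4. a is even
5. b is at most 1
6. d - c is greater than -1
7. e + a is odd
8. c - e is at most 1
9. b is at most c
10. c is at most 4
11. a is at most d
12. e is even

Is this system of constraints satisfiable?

Constraint 12 makes e even and constraint 4 makes a even, so e + a must be even. Constraint 7 says e + a is odd — contradiction.

Unsatisfiable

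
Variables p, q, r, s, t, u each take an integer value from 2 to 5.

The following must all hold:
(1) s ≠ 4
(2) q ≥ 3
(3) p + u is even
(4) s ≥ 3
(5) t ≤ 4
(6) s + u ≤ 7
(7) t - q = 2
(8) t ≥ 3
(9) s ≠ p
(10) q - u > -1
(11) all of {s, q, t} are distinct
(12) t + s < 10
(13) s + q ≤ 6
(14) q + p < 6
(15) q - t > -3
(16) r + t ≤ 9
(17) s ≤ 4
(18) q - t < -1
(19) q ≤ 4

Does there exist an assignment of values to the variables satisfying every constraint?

Constraints 2, 4, 5, 8, 17, and 19 confine each of s, q, t to the 2 values {3, 4}.
Constraint 11 requires all 3 of them to be distinct, but only 2 values are available — impossible by the pigeonhole principle.

Unsatisfiable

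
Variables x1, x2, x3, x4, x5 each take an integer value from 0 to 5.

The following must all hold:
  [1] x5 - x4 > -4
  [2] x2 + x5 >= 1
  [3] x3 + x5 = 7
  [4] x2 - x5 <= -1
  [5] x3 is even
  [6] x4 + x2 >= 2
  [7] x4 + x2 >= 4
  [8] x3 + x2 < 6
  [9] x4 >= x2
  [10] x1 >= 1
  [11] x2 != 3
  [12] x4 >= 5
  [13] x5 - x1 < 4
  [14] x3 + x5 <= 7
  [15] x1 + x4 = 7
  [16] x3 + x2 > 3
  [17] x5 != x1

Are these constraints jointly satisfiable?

The assignment x1 = 2, x2 = 0, x3 = 4, x4 = 5, x5 = 3 works:
  constraint 1 holds since x5 - x4 = -2.
  constraint 2 holds since x2 + x5 = 3.
The rest check out directly.

Satisfiable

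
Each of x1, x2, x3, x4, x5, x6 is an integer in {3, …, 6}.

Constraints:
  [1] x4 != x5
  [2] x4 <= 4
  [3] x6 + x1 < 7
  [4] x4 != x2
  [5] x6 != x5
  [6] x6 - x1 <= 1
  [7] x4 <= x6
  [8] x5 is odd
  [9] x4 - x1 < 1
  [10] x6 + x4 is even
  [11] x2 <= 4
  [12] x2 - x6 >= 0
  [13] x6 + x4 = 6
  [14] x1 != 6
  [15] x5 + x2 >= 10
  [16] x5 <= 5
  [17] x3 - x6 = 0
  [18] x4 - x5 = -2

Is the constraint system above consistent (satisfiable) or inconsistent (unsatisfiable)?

From constraint 16: x5 ≤ 5. From constraint 11: x2 ≤ 4. Hence x5 + x2 ≤ 9. But constraint 15 requires x5 + x2 ≥ 10, and 10 > 9. Contradiction.

Unsatisfiable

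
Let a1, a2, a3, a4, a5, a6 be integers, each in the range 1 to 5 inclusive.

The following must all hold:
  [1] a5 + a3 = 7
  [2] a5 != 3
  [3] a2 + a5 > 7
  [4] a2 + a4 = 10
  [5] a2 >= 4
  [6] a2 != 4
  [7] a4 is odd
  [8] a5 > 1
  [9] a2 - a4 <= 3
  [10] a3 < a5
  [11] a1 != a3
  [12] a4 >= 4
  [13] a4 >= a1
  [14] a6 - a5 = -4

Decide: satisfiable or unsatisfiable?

Take a1 = 1, a2 = 5, a3 = 2, a4 = 5, a5 = 5, a6 = 1. Then constraint 1: a5 + a3 = 7; constraint 3: a2 + a5 = 10, and every other listed constraint is also met.

Satisfiable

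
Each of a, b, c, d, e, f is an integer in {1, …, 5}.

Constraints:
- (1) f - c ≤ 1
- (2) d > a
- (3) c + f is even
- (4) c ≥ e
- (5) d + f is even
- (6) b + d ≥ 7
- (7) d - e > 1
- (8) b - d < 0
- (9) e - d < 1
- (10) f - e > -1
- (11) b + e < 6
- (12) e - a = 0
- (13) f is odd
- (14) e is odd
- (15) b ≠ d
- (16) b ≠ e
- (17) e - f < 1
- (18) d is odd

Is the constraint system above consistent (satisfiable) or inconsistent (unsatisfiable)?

Try a = 3, b = 2, c = 5, d = 5, e = 3, f = 3.
Check constraint 1: f - c = -2; constraint 6: b + d = 7. The remaining constraints are straightforward to verify.

Satisfiable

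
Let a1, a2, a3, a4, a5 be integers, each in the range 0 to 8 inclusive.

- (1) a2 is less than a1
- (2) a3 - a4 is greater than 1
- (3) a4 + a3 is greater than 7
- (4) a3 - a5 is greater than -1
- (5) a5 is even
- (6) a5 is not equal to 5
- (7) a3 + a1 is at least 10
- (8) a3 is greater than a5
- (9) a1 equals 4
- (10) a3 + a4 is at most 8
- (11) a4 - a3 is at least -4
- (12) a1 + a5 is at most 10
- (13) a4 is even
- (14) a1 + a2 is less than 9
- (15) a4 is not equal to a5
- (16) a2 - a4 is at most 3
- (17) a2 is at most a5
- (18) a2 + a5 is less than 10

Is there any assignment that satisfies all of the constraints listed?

Try a1 = 4, a2 = 3, a3 = 6, a4 = 2, a5 = 4.
Check constraint 2: a3 - a4 = 4; constraint 3: a4 + a3 = 8; constraint 4: a3 - a5 = 2. The remaining constraints are straightforward to verify.

Satisfiable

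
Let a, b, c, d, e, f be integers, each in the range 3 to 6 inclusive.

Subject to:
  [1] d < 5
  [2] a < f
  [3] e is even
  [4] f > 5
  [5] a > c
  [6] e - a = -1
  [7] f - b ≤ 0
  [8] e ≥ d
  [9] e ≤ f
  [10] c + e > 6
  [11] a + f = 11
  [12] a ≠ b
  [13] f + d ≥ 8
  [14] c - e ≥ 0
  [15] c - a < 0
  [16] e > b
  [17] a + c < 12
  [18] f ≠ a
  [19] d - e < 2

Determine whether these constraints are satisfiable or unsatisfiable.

Unsatisfiable

Constraints 2, 5, 7, 14, and 16 give c < a, a < f, f ≤ b, b < e, e ≤ c. Chaining: c < a < f ≤ b < e ≤ c, which forces c < c — impossible.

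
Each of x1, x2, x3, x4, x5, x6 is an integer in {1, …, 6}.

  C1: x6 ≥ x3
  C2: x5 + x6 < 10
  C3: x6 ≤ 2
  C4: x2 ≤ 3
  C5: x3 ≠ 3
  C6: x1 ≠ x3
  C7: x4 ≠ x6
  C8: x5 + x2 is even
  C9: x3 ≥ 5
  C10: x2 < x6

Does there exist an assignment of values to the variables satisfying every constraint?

Unsatisfiable

From constraints 1 and 9: x6 ≥ x3 and x3 ≥ 5, so x6 ≥ 5. From constraint 3: x6 ≤ 2. But 2 < 5, so no value of x6 works.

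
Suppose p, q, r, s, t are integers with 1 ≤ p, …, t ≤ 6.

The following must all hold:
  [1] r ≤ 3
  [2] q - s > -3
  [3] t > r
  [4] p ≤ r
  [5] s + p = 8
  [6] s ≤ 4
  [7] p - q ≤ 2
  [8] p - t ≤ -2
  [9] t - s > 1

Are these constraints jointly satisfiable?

From constraint 6: s ≤ 4. From constraints 1 and 4: p ≤ r ≤ 3. Hence s + p ≤ 7. But constraint 5 requires s + p = 8, and 8 > 7. Contradiction.

Unsatisfiable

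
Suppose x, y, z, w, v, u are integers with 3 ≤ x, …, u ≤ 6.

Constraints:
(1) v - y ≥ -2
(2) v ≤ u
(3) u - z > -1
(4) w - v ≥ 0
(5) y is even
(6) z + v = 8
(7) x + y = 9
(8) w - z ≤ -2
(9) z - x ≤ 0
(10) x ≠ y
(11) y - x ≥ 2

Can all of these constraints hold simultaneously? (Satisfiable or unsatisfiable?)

Constraints 1, 4, 8, 9, and 11 give w − v ≥ 0, v − y ≥ -2, y − x ≥ 2, x − z ≥ 0, z − w ≥ 2.
Adding all 5 inequalities: the left sides telescope to 0, and the right sides sum to 0 + (-2) + 2 + 0 + 2 = 2. So 0 ≥ 2, which is false.

Unsatisfiable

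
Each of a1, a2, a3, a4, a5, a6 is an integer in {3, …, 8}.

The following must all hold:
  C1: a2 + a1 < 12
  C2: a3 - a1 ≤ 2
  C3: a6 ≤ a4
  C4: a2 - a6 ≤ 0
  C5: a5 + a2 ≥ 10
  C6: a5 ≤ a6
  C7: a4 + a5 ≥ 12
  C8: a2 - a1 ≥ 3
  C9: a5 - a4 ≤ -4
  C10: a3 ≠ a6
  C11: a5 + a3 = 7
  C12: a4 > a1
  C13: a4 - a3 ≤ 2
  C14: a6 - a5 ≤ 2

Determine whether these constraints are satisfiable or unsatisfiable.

Constraints 2, 4, 8, 9, 13, and 14 give a5 − a6 ≥ -2, a6 − a2 ≥ 0, a2 − a1 ≥ 3, a1 − a3 ≥ -2, a3 − a4 ≥ -2, a4 − a5 ≥ 4.
Adding all 6 inequalities: the left sides telescope to 0, and the right sides sum to (-2) + 0 + 3 + (-2) + (-2) + 4 = 1. So 0 ≥ 1, which is false.

Unsatisfiable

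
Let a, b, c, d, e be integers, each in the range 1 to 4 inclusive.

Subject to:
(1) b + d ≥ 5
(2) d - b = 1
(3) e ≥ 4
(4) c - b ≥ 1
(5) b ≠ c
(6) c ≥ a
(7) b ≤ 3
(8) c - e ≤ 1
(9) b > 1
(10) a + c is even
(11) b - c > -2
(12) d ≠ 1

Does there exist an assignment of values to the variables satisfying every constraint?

One satisfying assignment is a = 3, b = 2, c = 3, d = 3, e = 4.
For the less obvious constraints — constraint 1: b + d = 5; constraint 2: d - b = 1; constraint 4: c - b = 1 — and the others hold by inspection.

Satisfiable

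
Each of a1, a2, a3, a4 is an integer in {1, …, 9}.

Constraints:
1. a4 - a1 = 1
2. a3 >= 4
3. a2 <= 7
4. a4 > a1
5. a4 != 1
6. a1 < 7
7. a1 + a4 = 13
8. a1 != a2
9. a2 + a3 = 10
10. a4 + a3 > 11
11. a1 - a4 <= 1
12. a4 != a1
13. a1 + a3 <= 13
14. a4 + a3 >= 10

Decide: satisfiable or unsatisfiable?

One satisfying assignment is a1 = 6, a2 = 5, a3 = 5, a4 = 7.
For the less obvious constraints — constraint 1: a4 - a1 = 1; constraint 7: a1 + a4 = 13 — and the others hold by inspection.

Satisfiable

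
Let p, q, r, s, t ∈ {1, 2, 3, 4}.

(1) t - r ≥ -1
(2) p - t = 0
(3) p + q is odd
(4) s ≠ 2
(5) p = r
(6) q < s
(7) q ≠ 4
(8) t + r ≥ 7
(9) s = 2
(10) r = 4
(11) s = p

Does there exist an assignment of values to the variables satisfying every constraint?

Unsatisfiable

Constraint 9 fixes s = 2 and constraint 10 fixes r = 4. Constraints 5 and 11 give s = p = r, so s = r. But 2 ≠ 4 — contradiction.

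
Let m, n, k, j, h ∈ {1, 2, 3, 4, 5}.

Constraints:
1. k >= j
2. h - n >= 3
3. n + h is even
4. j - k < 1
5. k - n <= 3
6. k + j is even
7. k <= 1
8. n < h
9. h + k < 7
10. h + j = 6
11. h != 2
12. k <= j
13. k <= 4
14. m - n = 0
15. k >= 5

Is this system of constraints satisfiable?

From constraint 15: k ≥ 5. From constraint 13: k ≤ 4. But 4 < 5, so no value of k works.

Unsatisfiable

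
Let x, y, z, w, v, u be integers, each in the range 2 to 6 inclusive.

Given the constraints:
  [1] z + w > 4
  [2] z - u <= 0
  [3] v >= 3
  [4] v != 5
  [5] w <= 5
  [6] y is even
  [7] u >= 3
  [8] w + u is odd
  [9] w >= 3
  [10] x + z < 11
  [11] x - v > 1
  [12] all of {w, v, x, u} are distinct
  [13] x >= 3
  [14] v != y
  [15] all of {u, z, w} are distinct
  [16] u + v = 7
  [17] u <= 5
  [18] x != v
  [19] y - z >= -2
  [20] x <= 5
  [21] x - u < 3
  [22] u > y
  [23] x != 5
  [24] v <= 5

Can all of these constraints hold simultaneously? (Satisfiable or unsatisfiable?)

Unsatisfiable

Constraints 3, 5, 7, 9, 13, 17, 20, and 24 confine each of w, v, x, u to the 3 values {3, …, 5}.
Constraint 12 requires all 4 of them to be distinct, but only 3 values are available — impossible by the pigeonhole principle.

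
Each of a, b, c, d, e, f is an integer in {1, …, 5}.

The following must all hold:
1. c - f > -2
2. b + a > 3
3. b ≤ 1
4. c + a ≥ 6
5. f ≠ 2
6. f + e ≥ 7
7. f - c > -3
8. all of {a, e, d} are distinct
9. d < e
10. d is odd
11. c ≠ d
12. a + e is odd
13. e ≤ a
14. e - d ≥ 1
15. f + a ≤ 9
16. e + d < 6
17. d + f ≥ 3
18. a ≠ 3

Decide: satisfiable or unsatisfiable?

Satisfiable

Try a = 4, b = 1, c = 5, d = 1, e = 3, f = 5.
Check constraint 1: c - f = 0; constraint 2: b + a = 5. The remaining constraints are straightforward to verify.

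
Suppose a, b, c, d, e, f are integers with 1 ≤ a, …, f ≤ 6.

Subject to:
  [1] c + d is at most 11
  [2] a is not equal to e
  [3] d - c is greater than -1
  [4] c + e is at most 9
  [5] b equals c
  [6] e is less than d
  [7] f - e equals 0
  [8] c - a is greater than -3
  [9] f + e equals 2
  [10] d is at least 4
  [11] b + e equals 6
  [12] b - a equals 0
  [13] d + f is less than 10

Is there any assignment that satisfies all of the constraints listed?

Satisfiable

Setting (a, b, c, d, e, f) = (5, 5, 5, 6, 1, 1) satisfies everything: constraint 1: c + d = 11; constraint 3: d - c = 1, and the others follow.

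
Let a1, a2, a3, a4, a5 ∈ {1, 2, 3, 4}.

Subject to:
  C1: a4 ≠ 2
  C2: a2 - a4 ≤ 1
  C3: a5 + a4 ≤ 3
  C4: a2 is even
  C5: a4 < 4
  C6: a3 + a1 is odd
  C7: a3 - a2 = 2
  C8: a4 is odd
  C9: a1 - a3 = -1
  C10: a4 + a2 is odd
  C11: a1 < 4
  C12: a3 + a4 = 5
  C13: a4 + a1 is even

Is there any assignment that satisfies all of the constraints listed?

Satisfiable

Setting (a1, a2, a3, a4, a5) = (3, 2, 4, 1, 2) satisfies everything: constraint 2: a2 - a4 = 1; constraint 3: a5 + a4 = 3; constraint 7: a3 - a2 = 2, and the others follow.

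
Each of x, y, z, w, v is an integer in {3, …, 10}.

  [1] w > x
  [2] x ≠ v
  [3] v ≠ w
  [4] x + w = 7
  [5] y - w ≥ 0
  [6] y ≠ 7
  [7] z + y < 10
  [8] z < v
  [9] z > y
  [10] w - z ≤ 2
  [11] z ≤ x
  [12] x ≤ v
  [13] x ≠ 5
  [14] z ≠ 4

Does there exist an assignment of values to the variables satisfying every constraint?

Unsatisfiable

Constraints 1, 5, 9, and 11 give z ≤ x, x < w, w ≤ y, y < z. Chaining: z ≤ x < w ≤ y < z, which forces z < z — impossible.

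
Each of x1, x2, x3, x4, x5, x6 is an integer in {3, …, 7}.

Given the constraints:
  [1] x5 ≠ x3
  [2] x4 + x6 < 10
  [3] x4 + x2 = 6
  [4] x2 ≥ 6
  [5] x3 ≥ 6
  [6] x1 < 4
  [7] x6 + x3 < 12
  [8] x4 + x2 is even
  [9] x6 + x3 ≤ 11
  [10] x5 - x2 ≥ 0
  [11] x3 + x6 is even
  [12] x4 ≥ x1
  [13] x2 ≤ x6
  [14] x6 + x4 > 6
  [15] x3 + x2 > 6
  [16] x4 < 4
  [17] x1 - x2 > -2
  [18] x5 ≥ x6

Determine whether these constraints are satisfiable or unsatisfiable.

Unsatisfiable

From constraints 4 and 13: x6 ≥ x2 ≥ 6. From constraint 5: x3 ≥ 6. Hence x6 + x3 ≥ 12. But constraint 9 requires x6 + x3 ≤ 11, and 11 < 12. Contradiction.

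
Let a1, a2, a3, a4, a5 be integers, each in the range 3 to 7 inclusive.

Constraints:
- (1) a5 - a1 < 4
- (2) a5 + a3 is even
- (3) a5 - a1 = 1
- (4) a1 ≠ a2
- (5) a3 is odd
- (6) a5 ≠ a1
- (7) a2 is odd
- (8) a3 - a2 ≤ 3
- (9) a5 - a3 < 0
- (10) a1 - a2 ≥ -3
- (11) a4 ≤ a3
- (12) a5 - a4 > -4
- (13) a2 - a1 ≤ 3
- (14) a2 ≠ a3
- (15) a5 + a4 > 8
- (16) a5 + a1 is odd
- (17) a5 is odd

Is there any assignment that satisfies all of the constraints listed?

Satisfiable

One satisfying assignment is a1 = 4, a2 = 5, a3 = 7, a4 = 6, a5 = 5.
For the less obvious constraints — constraint 1: a5 - a1 = 1; constraint 3: a5 - a1 = 1 — and the others hold by inspection.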